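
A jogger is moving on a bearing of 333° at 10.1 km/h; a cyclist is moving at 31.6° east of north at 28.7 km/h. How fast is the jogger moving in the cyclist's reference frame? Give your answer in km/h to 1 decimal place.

25.0 km/h

Taking east as x and north as y: jogger velocity = (-4.585, 8.999) km/h; cyclist velocity = (15.038, 24.445) km/h.
Velocity of jogger relative to cyclist = (-4.585, 8.999) − (15.038, 24.445) = (-19.624, -15.445) km/h.
Magnitude = |(-19.624, -15.445)| = 24.973 km/h.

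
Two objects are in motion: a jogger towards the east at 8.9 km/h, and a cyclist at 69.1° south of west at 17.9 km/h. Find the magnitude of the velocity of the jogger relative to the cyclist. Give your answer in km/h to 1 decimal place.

Taking east as x and north as y: jogger velocity = (8.900, 0.000) km/h; cyclist velocity = (-6.386, -16.722) km/h.
Velocity of jogger relative to cyclist = (8.900, 0.000) − (-6.386, -16.722) = (15.286, 16.722) km/h.
Magnitude = |(15.286, 16.722)| = 22.656 km/h.

22.7 km/h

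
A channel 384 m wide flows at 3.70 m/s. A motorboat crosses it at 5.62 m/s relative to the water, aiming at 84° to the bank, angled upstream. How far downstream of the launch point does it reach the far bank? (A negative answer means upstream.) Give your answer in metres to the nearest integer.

Perpendicular speed = 5.589 m/s; crossing time = 384 / 5.589 = 68.704 s.
Net downstream speed = 3.113 m/s.
Drift = 3.113 × 68.704 = 213.844 m (downstream).

214 m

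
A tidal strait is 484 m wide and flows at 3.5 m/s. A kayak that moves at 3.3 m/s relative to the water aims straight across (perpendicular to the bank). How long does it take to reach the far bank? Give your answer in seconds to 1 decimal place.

The component of the kayak's velocity perpendicular to the bank is 3.3 m/s.
Only the cross-stream component determines the crossing time; the current contributes nothing perpendicular to the bank.
Time = 484 / 3.300 = 146.667 s.

146.7 s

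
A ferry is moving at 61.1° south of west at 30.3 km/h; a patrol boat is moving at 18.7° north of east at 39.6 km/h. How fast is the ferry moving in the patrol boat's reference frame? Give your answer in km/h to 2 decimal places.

65.26 km/h

Taking east as x and north as y: ferry velocity = (-14.643, -26.527) km/h; patrol boat velocity = (37.510, 12.696) km/h.
Velocity of ferry relative to patrol boat = (-14.643, -26.527) − (37.510, 12.696) = (-52.153, -39.223) km/h.
Magnitude = |(-52.153, -39.223)| = 65.256 km/h.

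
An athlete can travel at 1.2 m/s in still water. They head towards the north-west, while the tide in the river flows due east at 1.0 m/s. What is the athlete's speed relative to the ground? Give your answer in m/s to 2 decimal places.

0.86 m/s

Taking east as x and north as y: velocity relative to the water = (-0.849, 0.849) m/s; the water relative to ground = (1.000, 0.000) m/s.
Velocity relative to ground = (-0.849, 0.849) + (1.000, 0.000) = (0.151, 0.849) m/s.
Speed = |(0.151, 0.849)| = 0.862 m/s.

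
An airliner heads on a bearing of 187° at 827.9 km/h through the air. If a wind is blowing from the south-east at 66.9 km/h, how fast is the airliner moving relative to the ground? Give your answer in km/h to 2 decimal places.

Taking east as x and north as y: velocity relative to the air = (-100.896, -821.729) km/h; the air relative to ground = (-47.305, 47.305) km/h.
Velocity relative to ground = (-100.896, -821.729) + (-47.305, 47.305) = (-148.201, -774.424) km/h.
Speed = |(-148.201, -774.424)| = 788.477 km/h.

788.48 km/h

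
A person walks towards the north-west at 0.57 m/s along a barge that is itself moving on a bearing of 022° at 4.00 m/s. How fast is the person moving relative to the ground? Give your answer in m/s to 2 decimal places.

4.26 m/s

Taking east as x and north as y: barge velocity = (1.498, 3.709) m/s; person velocity relative to barge = (-0.403, 0.403) m/s.
Velocity relative to ground = (1.498, 3.709) + (-0.403, 0.403) = (1.095, 4.112) m/s.
Speed = |(1.095, 4.112)| = 4.255 m/s.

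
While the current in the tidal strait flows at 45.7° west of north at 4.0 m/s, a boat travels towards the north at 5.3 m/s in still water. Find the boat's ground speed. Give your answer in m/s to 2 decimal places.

Taking east as x and north as y: velocity relative to the water = (0.000, 5.300) m/s; the water relative to ground = (-2.863, 2.794) m/s.
Velocity relative to ground = (0.000, 5.300) + (-2.863, 2.794) = (-2.863, 8.094) m/s.
Speed = |(-2.863, 8.094)| = 8.585 m/s.

8.59 m/s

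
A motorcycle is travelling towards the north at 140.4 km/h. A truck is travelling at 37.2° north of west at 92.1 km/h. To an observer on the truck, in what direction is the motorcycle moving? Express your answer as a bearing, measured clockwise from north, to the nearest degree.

041°

Taking east as x and north as y: motorcycle velocity = (0.000, 140.400) km/h; truck velocity = (-73.360, 55.684) km/h.
Velocity of motorcycle relative to truck = (0.000, 140.400) − (-73.360, 55.684) = (73.360, 84.716) km/h.
Bearing = atan2(73.36, 84.72) = 40.89° clockwise from north.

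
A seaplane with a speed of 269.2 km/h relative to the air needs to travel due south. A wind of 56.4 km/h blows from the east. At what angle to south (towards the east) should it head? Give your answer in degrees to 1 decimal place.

12.1°

The wind pushes perpendicular to the desired track; the heading must have a component into the wind equal to 56.4 km/h: 269.2 sin θ = 56.4.
sin θ = 0.2095, so θ = 12.094°.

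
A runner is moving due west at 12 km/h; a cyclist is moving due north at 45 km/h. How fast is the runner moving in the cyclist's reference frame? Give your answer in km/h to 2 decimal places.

46.57 km/h

Taking east as x and north as y: runner velocity = (-12.000, 0.000) km/h; cyclist velocity = (0.000, 45.000) km/h.
Velocity of runner relative to cyclist = (-12.000, 0.000) − (0.000, 45.000) = (-12.000, -45.000) km/h.
Magnitude = |(-12.000, -45.000)| = 46.573 km/h.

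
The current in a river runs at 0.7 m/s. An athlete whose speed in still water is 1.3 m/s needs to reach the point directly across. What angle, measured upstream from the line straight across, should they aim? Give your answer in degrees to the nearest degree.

33°

To cancel the current, the upstream component of the athlete's velocity must equal the flow: 1.3 sin θ = 0.7.
sin θ = 0.7 / 1.3 = 0.5385.
θ = arcsin(0.5385) = 32.579°.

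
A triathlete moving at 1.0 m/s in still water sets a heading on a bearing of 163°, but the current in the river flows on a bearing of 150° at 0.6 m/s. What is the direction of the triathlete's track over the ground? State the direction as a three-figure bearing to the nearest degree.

158°

Taking east as x and north as y: velocity relative to the water = (0.292, -0.956) m/s; the water relative to ground = (0.300, -0.520) m/s.
Velocity relative to ground = (0.292, -0.956) + (0.300, -0.520) = (0.592, -1.476) m/s.
Bearing = atan2(0.59, -1.48) = 158.13° clockwise from north.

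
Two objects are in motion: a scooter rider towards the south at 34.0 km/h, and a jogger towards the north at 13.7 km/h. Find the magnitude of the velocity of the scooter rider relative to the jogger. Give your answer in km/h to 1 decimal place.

Taking east as x and north as y: scooter rider velocity = (0.000, -34.000) km/h; jogger velocity = (0.000, 13.700) km/h.
Velocity of scooter rider relative to jogger = (0.000, -34.000) − (0.000, 13.700) = (0.000, -47.700) km/h.
Magnitude = |(0.000, -47.700)| = 47.700 km/h.

47.7 km/h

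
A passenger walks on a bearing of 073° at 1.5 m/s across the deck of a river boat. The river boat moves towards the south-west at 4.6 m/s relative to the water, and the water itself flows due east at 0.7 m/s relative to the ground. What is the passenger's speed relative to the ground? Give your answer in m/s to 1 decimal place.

In east/north components (m/s): passenger relative to river boat = (1.434, 0.439); river boat relative to water = (-3.253, -3.253); water relative to ground = (0.700, 0.000).
Sum = (-1.118, -2.814) m/s.
Speed = |(-1.118, -2.814)| = 3.028 m/s.

3.0 m/s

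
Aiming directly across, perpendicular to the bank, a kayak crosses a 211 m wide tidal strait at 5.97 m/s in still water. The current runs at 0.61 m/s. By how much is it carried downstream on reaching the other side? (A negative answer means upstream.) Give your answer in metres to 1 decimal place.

Perpendicular speed = 5.970 m/s; crossing time = 211 / 5.970 = 35.343 s.
Net downstream speed = 0.610 m/s.
Drift = 0.610 × 35.343 = 21.559 m (downstream).

21.6 m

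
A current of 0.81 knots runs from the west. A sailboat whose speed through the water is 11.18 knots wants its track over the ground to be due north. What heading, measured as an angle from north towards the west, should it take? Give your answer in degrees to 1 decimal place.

The current pushes perpendicular to the desired track; the heading must have a component into the current equal to 0.81 knots: 11.18 sin θ = 0.81.
sin θ = 0.0725, so θ = 4.155°.

4.2°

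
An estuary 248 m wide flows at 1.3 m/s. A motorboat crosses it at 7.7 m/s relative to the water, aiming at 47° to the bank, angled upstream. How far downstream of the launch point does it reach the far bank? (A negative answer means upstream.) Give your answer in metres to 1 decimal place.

Perpendicular speed = 5.631 m/s; crossing time = 248 / 5.631 = 44.039 s.
Net downstream speed = -3.951 m/s.
Drift = -3.951 × 44.039 = -174.014 m (upstream).

-174.0 m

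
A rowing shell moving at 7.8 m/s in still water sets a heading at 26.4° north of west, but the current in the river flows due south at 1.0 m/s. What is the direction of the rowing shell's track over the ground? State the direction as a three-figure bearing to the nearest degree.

Taking east as x and north as y: velocity relative to the water = (-6.987, 3.468) m/s; the water relative to ground = (0.000, -1.000) m/s.
Velocity relative to ground = (-6.987, 3.468) + (0.000, -1.000) = (-6.987, 2.468) m/s.
Bearing = atan2(-6.99, 2.47) = 289.46° clockwise from north.

289°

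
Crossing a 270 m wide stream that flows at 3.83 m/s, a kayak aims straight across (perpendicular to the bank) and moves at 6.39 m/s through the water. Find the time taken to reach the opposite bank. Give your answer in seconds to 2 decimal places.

42.25 s

The component of the kayak's velocity perpendicular to the bank is 6.39 m/s.
The flow acts along the bank and has no component across it.
Time = 270 / 6.390 = 42.254 s.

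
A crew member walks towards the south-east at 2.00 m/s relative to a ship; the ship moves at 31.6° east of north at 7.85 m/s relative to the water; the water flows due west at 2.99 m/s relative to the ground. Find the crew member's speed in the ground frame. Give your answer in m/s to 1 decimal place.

In east/north components (m/s): crew member relative to ship = (1.414, -1.414); ship relative to water = (4.113, 6.686); water relative to ground = (-2.990, 0.000).
Sum = (2.538, 5.272) m/s.
Speed = |(2.538, 5.272)| = 5.851 m/s.

5.9 m/s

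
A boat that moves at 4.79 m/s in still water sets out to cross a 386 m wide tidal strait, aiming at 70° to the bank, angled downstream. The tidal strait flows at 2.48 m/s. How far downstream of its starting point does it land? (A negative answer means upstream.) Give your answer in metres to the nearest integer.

353 m

Perpendicular speed = 4.501 m/s; crossing time = 386 / 4.501 = 85.756 s.
Net downstream speed = 4.118 m/s.
Drift = 4.118 × 85.756 = 353.168 m (downstream).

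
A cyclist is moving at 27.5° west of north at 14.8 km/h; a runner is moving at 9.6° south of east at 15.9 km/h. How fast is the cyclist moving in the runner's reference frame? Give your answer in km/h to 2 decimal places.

Taking east as x and north as y: cyclist velocity = (-6.834, 13.128) km/h; runner velocity = (15.677, -2.652) km/h.
Velocity of cyclist relative to runner = (-6.834, 13.128) − (15.677, -2.652) = (-22.511, 15.779) km/h.
Magnitude = |(-22.511, 15.779)| = 27.491 km/h.

27.49 km/h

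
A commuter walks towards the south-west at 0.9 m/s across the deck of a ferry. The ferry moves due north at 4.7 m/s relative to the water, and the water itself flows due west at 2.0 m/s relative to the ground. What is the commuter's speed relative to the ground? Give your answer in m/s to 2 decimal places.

In east/north components (m/s): commuter relative to ferry = (-0.636, -0.636); ferry relative to water = (0.000, 4.700); water relative to ground = (-2.000, 0.000).
Sum = (-2.636, 4.064) m/s.
Speed = |(-2.636, 4.064)| = 4.844 m/s.

4.84 m/s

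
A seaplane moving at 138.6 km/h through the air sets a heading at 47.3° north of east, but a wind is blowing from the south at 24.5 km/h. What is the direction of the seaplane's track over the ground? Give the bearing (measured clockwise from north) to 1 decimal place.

Taking east as x and north as y: velocity relative to the air = (93.993, 101.859) km/h; the air relative to ground = (0.000, 24.500) km/h.
Velocity relative to ground = (93.993, 101.859) + (0.000, 24.500) = (93.993, 126.359) km/h.
Bearing = atan2(93.99, 126.36) = 36.64° clockwise from north.

036.6°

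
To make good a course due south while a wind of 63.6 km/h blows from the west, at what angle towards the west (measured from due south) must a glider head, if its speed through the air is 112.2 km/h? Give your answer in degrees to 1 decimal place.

34.5°

The wind pushes perpendicular to the desired track; the heading must have a component into the wind equal to 63.6 km/h: 112.2 sin θ = 63.6.
sin θ = 0.5668, so θ = 34.531°.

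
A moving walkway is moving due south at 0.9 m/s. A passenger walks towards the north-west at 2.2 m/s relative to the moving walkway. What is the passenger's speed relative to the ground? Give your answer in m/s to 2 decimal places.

1.69 m/s

Taking east as x and north as y: moving walkway velocity = (0.000, -0.900) m/s; passenger velocity relative to moving walkway = (-1.556, 1.556) m/s.
Velocity relative to ground = (0.000, -0.900) + (-1.556, 1.556) = (-1.556, 0.656) m/s.
Speed = |(-1.556, 0.656)| = 1.688 m/s.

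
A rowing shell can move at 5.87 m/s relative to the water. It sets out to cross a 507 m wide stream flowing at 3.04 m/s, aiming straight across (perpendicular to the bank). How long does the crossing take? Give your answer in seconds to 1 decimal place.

86.4 s

The component of the rowing shell's velocity perpendicular to the bank is 5.87 m/s.
The flow acts along the bank and has no component across it.
Time = 507 / 5.870 = 86.371 s.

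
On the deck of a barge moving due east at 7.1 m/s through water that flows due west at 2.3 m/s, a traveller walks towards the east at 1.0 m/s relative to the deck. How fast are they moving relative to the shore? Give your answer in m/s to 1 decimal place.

5.8 m/s

In east/north components (m/s): traveller relative to barge = (1.000, 0.000); barge relative to water = (7.100, 0.000); water relative to ground = (-2.300, 0.000).
Sum = (5.800, 0.000) m/s.
Speed = |(5.800, 0.000)| = 5.800 m/s.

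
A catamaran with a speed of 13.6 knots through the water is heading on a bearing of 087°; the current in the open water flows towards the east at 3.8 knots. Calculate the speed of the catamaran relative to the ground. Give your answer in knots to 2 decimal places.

Taking east as x and north as y: velocity relative to the water = (13.581, 0.712) knots; the water relative to ground = (3.800, 0.000) knots.
Velocity relative to ground = (13.581, 0.712) + (3.800, 0.000) = (17.381, 0.712) knots.
Speed = |(17.381, 0.712)| = 17.396 knots.

17.40 knots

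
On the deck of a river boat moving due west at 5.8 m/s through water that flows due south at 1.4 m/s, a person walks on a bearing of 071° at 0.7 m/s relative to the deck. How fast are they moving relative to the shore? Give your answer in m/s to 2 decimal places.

In east/north components (m/s): person relative to river boat = (0.662, 0.228); river boat relative to water = (-5.800, 0.000); water relative to ground = (0.000, -1.400).
Sum = (-5.138, -1.172) m/s.
Speed = |(-5.138, -1.172)| = 5.270 m/s.

5.27 m/s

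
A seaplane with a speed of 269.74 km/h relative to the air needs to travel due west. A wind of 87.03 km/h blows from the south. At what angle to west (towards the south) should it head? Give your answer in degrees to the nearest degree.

19°

The wind pushes perpendicular to the desired track; the heading must have a component into the wind equal to 87.03 km/h: 269.74 sin θ = 87.03.
sin θ = 0.3226, so θ = 18.823°.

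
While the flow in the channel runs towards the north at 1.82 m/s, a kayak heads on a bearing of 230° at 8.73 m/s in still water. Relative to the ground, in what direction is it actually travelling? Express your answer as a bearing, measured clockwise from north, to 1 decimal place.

240.4°

Taking east as x and north as y: velocity relative to the water = (-6.688, -5.612) m/s; the water relative to ground = (0.000, 1.820) m/s.
Velocity relative to ground = (-6.688, -5.612) + (0.000, 1.820) = (-6.688, -3.792) m/s.
Bearing = atan2(-6.69, -3.79) = 240.45° clockwise from north.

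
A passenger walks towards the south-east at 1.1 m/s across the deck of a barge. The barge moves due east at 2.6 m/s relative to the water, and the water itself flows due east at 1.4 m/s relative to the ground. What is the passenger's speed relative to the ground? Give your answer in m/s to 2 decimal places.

4.84 m/s

In east/north components (m/s): passenger relative to barge = (0.778, -0.778); barge relative to water = (2.600, 0.000); water relative to ground = (1.400, 0.000).
Sum = (4.778, -0.778) m/s.
Speed = |(4.778, -0.778)| = 4.841 m/s.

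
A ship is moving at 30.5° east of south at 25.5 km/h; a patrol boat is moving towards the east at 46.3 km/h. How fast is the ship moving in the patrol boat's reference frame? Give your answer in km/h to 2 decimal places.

39.94 km/h

Taking east as x and north as y: ship velocity = (12.942, -21.972) km/h; patrol boat velocity = (46.300, 0.000) km/h.
Velocity of ship relative to patrol boat = (12.942, -21.972) − (46.300, 0.000) = (-33.358, -21.972) km/h.
Magnitude = |(-33.358, -21.972)| = 39.944 km/h.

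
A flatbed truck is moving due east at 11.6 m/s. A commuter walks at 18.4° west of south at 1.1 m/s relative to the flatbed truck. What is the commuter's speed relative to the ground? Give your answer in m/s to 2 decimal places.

11.30 m/s

Taking east as x and north as y: flatbed truck velocity = (11.600, 0.000) m/s; commuter velocity relative to flatbed truck = (-0.347, -1.044) m/s.
Velocity relative to ground = (11.600, 0.000) + (-0.347, -1.044) = (11.253, -1.044) m/s.
Speed = |(11.253, -1.044)| = 11.301 m/s.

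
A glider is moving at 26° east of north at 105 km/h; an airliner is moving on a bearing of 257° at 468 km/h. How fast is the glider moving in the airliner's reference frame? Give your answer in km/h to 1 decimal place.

Taking east as x and north as y: glider velocity = (46.029, 94.373) km/h; airliner velocity = (-456.005, -105.277) km/h.
Velocity of glider relative to airliner = (46.029, 94.373) − (-456.005, -105.277) = (502.034, 199.650) km/h.
Magnitude = |(502.034, 199.650)| = 540.276 km/h.

540.3 km/h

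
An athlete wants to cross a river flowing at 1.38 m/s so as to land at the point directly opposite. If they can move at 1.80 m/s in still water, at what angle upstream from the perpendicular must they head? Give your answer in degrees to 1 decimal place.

To cancel the current, the upstream component of the athlete's velocity must equal the flow: 1.80 sin θ = 1.38.
sin θ = 1.38 / 1.80 = 0.7667.
θ = arcsin(0.7667) = 50.055°.

50.1°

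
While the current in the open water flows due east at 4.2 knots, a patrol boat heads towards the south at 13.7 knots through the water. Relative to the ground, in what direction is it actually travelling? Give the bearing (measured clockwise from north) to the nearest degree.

163°

Taking east as x and north as y: velocity relative to the water = (0.000, -13.700) knots; the water relative to ground = (4.200, 0.000) knots.
Velocity relative to ground = (0.000, -13.700) + (4.200, 0.000) = (4.200, -13.700) knots.
Bearing = atan2(4.20, -13.70) = 162.96° clockwise from north.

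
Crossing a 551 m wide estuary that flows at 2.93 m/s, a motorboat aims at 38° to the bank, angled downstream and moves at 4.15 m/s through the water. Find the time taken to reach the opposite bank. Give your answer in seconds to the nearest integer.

The component of the motorboat's velocity perpendicular to the bank is 4.15 × sin 38° = 2.555 m/s.
The current is parallel to the bank, so it does not affect the crossing time.
Time = 551 / 2.555 = 215.656 s.

216 s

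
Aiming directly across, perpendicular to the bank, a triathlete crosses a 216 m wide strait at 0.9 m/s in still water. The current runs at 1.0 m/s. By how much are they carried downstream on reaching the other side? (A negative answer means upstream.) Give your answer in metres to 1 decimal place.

240.0 m

Perpendicular speed = 0.900 m/s; crossing time = 216 / 0.900 = 240.000 s.
Net downstream speed = 1.000 m/s.
Drift = 1.000 × 240.000 = 240.000 m (downstream).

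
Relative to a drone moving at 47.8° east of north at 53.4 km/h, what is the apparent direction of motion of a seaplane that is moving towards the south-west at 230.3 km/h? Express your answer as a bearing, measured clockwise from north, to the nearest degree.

226°

Taking east as x and north as y: seaplane velocity = (-162.847, -162.847) km/h; drone velocity = (39.559, 35.870) km/h.
Velocity of seaplane relative to drone = (-162.847, -162.847) − (39.559, 35.870) = (-202.406, -198.717) km/h.
Bearing = atan2(-202.41, -198.72) = 225.53° clockwise from north.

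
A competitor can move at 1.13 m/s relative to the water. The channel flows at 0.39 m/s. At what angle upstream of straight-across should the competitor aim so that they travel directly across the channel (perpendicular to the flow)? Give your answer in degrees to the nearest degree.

To cancel the current, the upstream component of the competitor's velocity must equal the flow: 1.13 sin θ = 0.39.
sin θ = 0.39 / 1.13 = 0.3451.
θ = arcsin(0.3451) = 20.190°.

20°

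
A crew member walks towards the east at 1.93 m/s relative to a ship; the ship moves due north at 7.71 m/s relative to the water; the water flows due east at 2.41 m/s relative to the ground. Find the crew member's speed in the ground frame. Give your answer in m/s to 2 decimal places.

In east/north components (m/s): crew member relative to ship = (1.930, 0.000); ship relative to water = (0.000, 7.710); water relative to ground = (2.410, 0.000).
Sum = (4.340, 7.710) m/s.
Speed = |(4.340, 7.710)| = 8.848 m/s.

8.85 m/s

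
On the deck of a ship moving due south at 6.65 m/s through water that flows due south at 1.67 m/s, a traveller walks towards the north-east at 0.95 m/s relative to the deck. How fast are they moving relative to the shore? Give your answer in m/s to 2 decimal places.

7.68 m/s

In east/north components (m/s): traveller relative to ship = (0.672, 0.672); ship relative to water = (0.000, -6.650); water relative to ground = (0.000, -1.670).
Sum = (0.672, -7.648) m/s.
Speed = |(0.672, -7.648)| = 7.678 m/s.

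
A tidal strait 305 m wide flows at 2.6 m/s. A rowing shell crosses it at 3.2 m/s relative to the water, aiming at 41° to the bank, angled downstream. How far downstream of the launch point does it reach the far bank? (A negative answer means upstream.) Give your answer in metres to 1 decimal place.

728.6 m

Perpendicular speed = 2.099 m/s; crossing time = 305 / 2.099 = 145.280 s.
Net downstream speed = 5.015 m/s.
Drift = 5.015 × 145.280 = 728.591 m (downstream).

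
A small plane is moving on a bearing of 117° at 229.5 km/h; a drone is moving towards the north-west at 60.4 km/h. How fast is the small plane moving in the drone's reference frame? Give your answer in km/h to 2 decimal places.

287.55 km/h

Taking east as x and north as y: small plane velocity = (204.486, -104.191) km/h; drone velocity = (-42.709, 42.709) km/h.
Velocity of small plane relative to drone = (204.486, -104.191) − (-42.709, 42.709) = (247.195, -146.900) km/h.
Magnitude = |(247.195, -146.900)| = 287.550 km/h.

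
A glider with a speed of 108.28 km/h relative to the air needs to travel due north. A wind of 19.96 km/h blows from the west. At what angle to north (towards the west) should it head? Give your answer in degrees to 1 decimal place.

10.6°

The wind pushes perpendicular to the desired track; the heading must have a component into the wind equal to 19.96 km/h: 108.28 sin θ = 19.96.
sin θ = 0.1843, so θ = 10.622°.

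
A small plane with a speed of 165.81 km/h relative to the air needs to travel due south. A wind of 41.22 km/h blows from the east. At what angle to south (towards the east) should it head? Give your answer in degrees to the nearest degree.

The wind pushes perpendicular to the desired track; the heading must have a component into the wind equal to 41.22 km/h: 165.81 sin θ = 41.22.
sin θ = 0.2486, so θ = 14.395°.

14°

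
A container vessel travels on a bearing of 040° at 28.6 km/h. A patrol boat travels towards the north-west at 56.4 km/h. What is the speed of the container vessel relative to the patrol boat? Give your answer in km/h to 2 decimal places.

Taking east as x and north as y: container vessel velocity = (18.384, 21.909) km/h; patrol boat velocity = (-39.881, 39.881) km/h.
Velocity of container vessel relative to patrol boat = (18.384, 21.909) − (-39.881, 39.881) = (58.265, -17.972) km/h.
Magnitude = |(58.265, -17.972)| = 60.973 km/h.

60.97 km/h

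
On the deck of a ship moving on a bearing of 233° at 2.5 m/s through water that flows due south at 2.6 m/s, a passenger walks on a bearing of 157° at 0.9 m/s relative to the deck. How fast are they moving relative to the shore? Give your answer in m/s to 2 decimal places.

5.20 m/s

In east/north components (m/s): passenger relative to ship = (0.352, -0.828); ship relative to water = (-1.997, -1.505); water relative to ground = (0.000, -2.600).
Sum = (-1.645, -4.933) m/s.
Speed = |(-1.645, -4.933)| = 5.200 m/s.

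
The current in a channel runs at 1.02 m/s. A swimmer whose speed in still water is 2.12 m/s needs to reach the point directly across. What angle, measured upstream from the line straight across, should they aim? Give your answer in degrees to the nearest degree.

29°

To cancel the current, the upstream component of the swimmer's velocity must equal the flow: 2.12 sin θ = 1.02.
sin θ = 1.02 / 2.12 = 0.4811.
θ = arcsin(0.4811) = 28.759°.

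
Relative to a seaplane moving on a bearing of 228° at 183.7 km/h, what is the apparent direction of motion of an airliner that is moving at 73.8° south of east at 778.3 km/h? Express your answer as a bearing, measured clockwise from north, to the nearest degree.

Taking east as x and north as y: airliner velocity = (217.139, -747.397) km/h; seaplane velocity = (-136.516, -122.919) km/h.
Velocity of airliner relative to seaplane = (217.139, -747.397) − (-136.516, -122.919) = (353.654, -624.477) km/h.
Bearing = atan2(353.65, -624.48) = 150.48° clockwise from north.

150°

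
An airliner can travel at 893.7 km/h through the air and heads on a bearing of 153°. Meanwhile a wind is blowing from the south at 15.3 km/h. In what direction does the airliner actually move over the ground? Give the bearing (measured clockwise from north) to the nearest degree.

Taking east as x and north as y: velocity relative to the air = (405.731, -796.293) km/h; the air relative to ground = (0.000, 15.300) km/h.
Velocity relative to ground = (405.731, -796.293) + (0.000, 15.300) = (405.731, -780.993) km/h.
Bearing = atan2(405.73, -780.99) = 152.55° clockwise from north.

153°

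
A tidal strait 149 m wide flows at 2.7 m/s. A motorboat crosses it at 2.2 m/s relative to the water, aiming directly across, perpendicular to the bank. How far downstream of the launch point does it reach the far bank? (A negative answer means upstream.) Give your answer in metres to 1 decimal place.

182.9 m

Perpendicular speed = 2.200 m/s; crossing time = 149 / 2.200 = 67.727 s.
Net downstream speed = 2.700 m/s.
Drift = 2.700 × 67.727 = 182.864 m (downstream).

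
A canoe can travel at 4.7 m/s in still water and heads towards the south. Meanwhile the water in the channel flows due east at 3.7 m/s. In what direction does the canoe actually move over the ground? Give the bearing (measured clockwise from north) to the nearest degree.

142°

Taking east as x and north as y: velocity relative to the water = (0.000, -4.700) m/s; the water relative to ground = (3.700, 0.000) m/s.
Velocity relative to ground = (0.000, -4.700) + (3.700, 0.000) = (3.700, -4.700) m/s.
Bearing = atan2(3.70, -4.70) = 141.79° clockwise from north.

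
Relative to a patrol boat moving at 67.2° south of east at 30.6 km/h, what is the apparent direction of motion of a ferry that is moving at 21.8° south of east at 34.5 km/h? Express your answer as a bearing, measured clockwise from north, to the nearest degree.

Taking east as x and north as y: ferry velocity = (32.033, -12.812) km/h; patrol boat velocity = (11.858, -28.209) km/h.
Velocity of ferry relative to patrol boat = (32.033, -12.812) − (11.858, -28.209) = (20.175, 15.397) km/h.
Bearing = atan2(20.17, 15.40) = 52.65° clockwise from north.

053°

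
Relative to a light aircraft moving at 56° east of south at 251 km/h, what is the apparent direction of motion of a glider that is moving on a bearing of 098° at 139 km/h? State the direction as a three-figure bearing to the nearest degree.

Taking east as x and north as y: glider velocity = (137.647, -19.345) km/h; light aircraft velocity = (208.088, -140.357) km/h.
Velocity of glider relative to light aircraft = (137.647, -19.345) − (208.088, -140.357) = (-70.441, 121.012) km/h.
Bearing = atan2(-70.44, 121.01) = 329.80° clockwise from north.

330°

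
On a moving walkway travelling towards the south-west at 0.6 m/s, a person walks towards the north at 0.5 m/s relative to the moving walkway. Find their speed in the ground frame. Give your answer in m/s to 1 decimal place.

0.4 m/s

Taking east as x and north as y: moving walkway velocity = (-0.424, -0.424) m/s; person velocity relative to moving walkway = (0.000, 0.500) m/s.
Velocity relative to ground = (-0.424, -0.424) + (0.000, 0.500) = (-0.424, 0.076) m/s.
Speed = |(-0.424, 0.076)| = 0.431 m/s.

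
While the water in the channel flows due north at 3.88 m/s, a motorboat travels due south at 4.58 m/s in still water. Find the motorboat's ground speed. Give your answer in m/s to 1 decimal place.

Taking east as x and north as y: velocity relative to the water = (0.000, -4.580) m/s; the water relative to ground = (0.000, 3.880) m/s.
Velocity relative to ground = (0.000, -4.580) + (0.000, 3.880) = (0.000, -0.700) m/s.
Speed = |(0.000, -0.700)| = 0.700 m/s.

0.7 m/s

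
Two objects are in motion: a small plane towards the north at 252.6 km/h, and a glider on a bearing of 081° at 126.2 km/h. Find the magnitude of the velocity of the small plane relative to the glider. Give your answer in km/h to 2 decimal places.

264.12 km/h

Taking east as x and north as y: small plane velocity = (0.000, 252.600) km/h; glider velocity = (124.646, 19.742) km/h.
Velocity of small plane relative to glider = (0.000, 252.600) − (124.646, 19.742) = (-124.646, 232.858) km/h.
Magnitude = |(-124.646, 232.858)| = 264.120 km/h.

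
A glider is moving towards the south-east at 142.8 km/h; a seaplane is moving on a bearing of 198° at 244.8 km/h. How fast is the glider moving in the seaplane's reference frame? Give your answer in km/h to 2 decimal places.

Taking east as x and north as y: glider velocity = (100.975, -100.975) km/h; seaplane velocity = (-75.647, -232.819) km/h.
Velocity of glider relative to seaplane = (100.975, -100.975) − (-75.647, -232.819) = (176.622, 131.844) km/h.
Magnitude = |(176.622, 131.844)| = 220.405 km/h.

220.40 km/h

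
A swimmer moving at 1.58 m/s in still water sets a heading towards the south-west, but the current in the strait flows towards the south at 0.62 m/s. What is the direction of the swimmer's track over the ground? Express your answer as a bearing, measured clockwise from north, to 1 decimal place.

212.7°

Taking east as x and north as y: velocity relative to the water = (-1.117, -1.117) m/s; the water relative to ground = (0.000, -0.620) m/s.
Velocity relative to ground = (-1.117, -1.117) + (0.000, -0.620) = (-1.117, -1.737) m/s.
Bearing = atan2(-1.12, -1.74) = 212.75° clockwise from north.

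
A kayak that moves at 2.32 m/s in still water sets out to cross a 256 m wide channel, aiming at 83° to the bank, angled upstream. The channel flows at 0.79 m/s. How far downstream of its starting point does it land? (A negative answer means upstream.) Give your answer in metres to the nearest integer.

56 m

Perpendicular speed = 2.303 m/s; crossing time = 256 / 2.303 = 111.173 s.
Net downstream speed = 0.507 m/s.
Drift = 0.507 × 111.173 = 56.394 m (downstream).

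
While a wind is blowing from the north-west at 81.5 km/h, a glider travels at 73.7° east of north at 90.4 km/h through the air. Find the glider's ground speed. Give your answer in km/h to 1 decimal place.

Taking east as x and north as y: velocity relative to the air = (86.766, 25.372) km/h; the air relative to ground = (57.629, -57.629) km/h.
Velocity relative to ground = (86.766, 25.372) + (57.629, -57.629) = (144.396, -32.257) km/h.
Speed = |(144.396, -32.257)| = 147.955 km/h.

148.0 km/h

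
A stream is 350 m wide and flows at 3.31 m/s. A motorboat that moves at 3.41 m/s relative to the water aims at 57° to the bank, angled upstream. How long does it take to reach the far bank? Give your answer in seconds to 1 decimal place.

The component of the motorboat's velocity perpendicular to the bank is 3.41 × sin 57° = 2.860 m/s.
The current is parallel to the bank, so it does not affect the crossing time.
Time = 350 / 2.860 = 122.383 s.

122.4 s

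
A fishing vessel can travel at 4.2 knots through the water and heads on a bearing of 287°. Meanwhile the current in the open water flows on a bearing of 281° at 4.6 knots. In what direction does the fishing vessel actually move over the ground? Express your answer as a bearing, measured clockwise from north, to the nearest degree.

284°

Taking east as x and north as y: velocity relative to the water = (-4.016, 1.228) knots; the water relative to ground = (-4.515, 0.878) knots.
Velocity relative to ground = (-4.016, 1.228) + (-4.515, 0.878) = (-8.532, 2.106) knots.
Bearing = atan2(-8.53, 2.11) = 283.86° clockwise from north.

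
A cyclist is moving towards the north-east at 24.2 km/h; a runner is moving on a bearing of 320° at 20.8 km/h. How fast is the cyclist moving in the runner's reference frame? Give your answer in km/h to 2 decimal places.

Taking east as x and north as y: cyclist velocity = (17.112, 17.112) km/h; runner velocity = (-13.370, 15.934) km/h.
Velocity of cyclist relative to runner = (17.112, 17.112) − (-13.370, 15.934) = (30.482, 1.178) km/h.
Magnitude = |(30.482, 1.178)| = 30.505 km/h.

30.50 km/h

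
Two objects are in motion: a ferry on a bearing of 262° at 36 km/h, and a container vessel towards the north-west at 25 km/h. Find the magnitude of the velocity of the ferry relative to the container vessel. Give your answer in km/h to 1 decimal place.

Taking east as x and north as y: ferry velocity = (-35.650, -5.010) km/h; container vessel velocity = (-17.678, 17.678) km/h.
Velocity of ferry relative to container vessel = (-35.650, -5.010) − (-17.678, 17.678) = (-17.972, -22.688) km/h.
Magnitude = |(-17.972, -22.688)| = 28.944 km/h.

28.9 km/h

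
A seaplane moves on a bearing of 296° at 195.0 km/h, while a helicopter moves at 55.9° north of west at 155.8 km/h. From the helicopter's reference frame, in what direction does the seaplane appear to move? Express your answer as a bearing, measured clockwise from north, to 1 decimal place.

Taking east as x and north as y: seaplane velocity = (-175.265, 85.482) km/h; helicopter velocity = (-87.348, 129.012) km/h.
Velocity of seaplane relative to helicopter = (-175.265, 85.482) − (-87.348, 129.012) = (-87.917, -43.529) km/h.
Bearing = atan2(-87.92, -43.53) = 243.66° clockwise from north.

243.7°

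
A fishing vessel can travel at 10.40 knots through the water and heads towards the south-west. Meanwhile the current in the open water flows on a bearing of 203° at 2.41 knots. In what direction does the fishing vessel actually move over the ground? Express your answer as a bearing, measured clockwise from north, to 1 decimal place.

Taking east as x and north as y: velocity relative to the water = (-7.354, -7.354) knots; the water relative to ground = (-0.942, -2.218) knots.
Velocity relative to ground = (-7.354, -7.354) + (-0.942, -2.218) = (-8.296, -9.572) knots.
Bearing = atan2(-8.30, -9.57) = 220.91° clockwise from north.

220.9°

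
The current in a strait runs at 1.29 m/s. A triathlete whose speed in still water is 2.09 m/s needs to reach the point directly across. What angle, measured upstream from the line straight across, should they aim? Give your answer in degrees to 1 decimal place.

To cancel the current, the upstream component of the triathlete's velocity must equal the flow: 2.09 sin θ = 1.29.
sin θ = 1.29 / 2.09 = 0.6172.
θ = arcsin(0.6172) = 38.114°.

38.1°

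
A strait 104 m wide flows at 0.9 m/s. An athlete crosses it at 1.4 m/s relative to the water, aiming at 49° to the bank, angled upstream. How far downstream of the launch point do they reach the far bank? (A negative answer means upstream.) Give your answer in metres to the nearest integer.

-2 m

Perpendicular speed = 1.057 m/s; crossing time = 104 / 1.057 = 98.430 s.
Net downstream speed = -0.018 m/s.
Drift = -0.018 × 98.430 = -1.819 m (upstream).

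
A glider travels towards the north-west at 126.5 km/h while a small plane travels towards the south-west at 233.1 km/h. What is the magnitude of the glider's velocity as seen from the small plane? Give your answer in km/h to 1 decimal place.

265.2 km/h

Taking east as x and north as y: glider velocity = (-89.449, 89.449) km/h; small plane velocity = (-164.827, -164.827) km/h.
Velocity of glider relative to small plane = (-89.449, 89.449) − (-164.827, -164.827) = (75.378, 254.276) km/h.
Magnitude = |(75.378, 254.276)| = 265.213 km/h.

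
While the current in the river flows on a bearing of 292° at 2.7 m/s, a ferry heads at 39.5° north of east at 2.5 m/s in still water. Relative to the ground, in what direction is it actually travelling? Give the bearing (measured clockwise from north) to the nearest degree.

348°

Taking east as x and north as y: velocity relative to the water = (1.929, 1.590) m/s; the water relative to ground = (-2.503, 1.011) m/s.
Velocity relative to ground = (1.929, 1.590) + (-2.503, 1.011) = (-0.574, 2.602) m/s.
Bearing = atan2(-0.57, 2.60) = 347.55° clockwise from north.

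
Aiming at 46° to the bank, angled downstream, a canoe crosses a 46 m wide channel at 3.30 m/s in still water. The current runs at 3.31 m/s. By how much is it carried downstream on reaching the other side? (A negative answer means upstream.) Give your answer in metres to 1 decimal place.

Perpendicular speed = 2.374 m/s; crossing time = 46 / 2.374 = 19.378 s.
Net downstream speed = 5.602 m/s.
Drift = 5.602 × 19.378 = 108.563 m (downstream).

108.6 m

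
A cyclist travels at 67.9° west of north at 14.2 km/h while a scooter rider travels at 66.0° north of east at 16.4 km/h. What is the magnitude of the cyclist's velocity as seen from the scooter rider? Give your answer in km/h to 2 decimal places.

Taking east as x and north as y: cyclist velocity = (-13.157, 5.342) km/h; scooter rider velocity = (6.670, 14.982) km/h.
Velocity of cyclist relative to scooter rider = (-13.157, 5.342) − (6.670, 14.982) = (-19.827, -9.640) km/h.
Magnitude = |(-19.827, -9.640)| = 22.046 km/h.

22.05 km/h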